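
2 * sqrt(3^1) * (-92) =-318.70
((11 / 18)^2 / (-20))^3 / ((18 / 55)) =-19487171 / 979552051200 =-0.00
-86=-86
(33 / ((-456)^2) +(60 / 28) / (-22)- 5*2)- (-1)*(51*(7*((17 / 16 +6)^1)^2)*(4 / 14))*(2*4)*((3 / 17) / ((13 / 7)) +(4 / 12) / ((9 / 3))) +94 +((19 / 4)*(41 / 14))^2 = 2104719906781 / 242834592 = 8667.30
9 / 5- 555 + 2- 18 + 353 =-1081 / 5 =-216.20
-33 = -33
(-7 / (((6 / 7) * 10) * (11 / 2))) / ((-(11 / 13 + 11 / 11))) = 637 / 7920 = 0.08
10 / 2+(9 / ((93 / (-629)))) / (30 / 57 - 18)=87313 / 10292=8.48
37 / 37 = 1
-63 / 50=-1.26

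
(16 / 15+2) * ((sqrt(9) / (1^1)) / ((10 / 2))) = 46 / 25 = 1.84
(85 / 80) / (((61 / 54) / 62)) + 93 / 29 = 435333 / 7076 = 61.52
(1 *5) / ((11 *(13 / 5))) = 25 / 143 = 0.17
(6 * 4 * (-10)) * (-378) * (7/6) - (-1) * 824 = 106664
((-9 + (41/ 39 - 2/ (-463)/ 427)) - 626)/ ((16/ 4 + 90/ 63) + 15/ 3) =-4887959446/ 80407821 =-60.79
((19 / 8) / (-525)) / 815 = -19 / 3423000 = -0.00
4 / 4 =1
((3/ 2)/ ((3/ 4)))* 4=8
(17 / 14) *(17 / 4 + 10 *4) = 3009 / 56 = 53.73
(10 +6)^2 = 256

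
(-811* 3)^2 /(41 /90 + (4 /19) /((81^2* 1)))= 7379175792510 /567931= 12993085.06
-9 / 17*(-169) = 1521 / 17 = 89.47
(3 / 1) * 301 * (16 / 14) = 1032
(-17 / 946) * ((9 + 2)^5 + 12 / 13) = -35592475 / 12298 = -2894.17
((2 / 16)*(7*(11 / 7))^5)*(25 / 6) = 4026275 / 48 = 83880.73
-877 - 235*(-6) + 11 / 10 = 5341 / 10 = 534.10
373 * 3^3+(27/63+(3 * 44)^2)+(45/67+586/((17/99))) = 246434973/7973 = 30908.69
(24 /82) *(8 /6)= 0.39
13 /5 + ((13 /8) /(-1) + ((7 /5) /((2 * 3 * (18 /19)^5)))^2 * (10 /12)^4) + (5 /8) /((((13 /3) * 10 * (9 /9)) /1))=11201601574165220561 /10827941730149007360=1.03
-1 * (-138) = 138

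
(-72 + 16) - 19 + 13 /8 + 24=-395 /8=-49.38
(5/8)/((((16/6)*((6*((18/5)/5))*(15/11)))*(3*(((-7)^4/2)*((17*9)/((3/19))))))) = 275/24121867392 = 0.00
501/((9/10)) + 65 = 1865/3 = 621.67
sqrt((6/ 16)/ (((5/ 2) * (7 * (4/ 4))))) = sqrt(105)/ 70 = 0.15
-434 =-434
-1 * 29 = -29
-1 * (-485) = 485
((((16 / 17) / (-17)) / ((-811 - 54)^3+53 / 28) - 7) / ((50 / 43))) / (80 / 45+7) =-14187739317892371 / 20687179884222850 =-0.69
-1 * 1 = -1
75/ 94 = 0.80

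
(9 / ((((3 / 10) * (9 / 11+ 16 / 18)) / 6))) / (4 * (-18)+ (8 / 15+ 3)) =-267300 / 173563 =-1.54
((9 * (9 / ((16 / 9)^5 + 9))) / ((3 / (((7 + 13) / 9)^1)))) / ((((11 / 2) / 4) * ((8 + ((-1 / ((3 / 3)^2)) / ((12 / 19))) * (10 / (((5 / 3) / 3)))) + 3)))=-11337408 / 121661309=-0.09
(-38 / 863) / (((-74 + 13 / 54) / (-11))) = -22572 / 3437329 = -0.01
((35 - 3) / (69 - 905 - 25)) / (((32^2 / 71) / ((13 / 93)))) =-923 / 2562336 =-0.00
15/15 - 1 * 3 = -2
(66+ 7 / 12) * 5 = 3995 / 12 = 332.92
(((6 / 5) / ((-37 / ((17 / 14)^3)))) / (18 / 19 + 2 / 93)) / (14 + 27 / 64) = -26043813 / 6266879255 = -0.00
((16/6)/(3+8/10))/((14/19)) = 20/21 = 0.95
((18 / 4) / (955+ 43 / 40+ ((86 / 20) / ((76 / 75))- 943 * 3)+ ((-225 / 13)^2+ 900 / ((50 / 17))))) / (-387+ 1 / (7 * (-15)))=2167425 / 235450530814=0.00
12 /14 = 6 /7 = 0.86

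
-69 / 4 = -17.25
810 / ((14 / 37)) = 14985 / 7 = 2140.71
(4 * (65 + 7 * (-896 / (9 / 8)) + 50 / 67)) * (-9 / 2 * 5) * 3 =99664410 / 67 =1487528.51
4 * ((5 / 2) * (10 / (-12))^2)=125 / 18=6.94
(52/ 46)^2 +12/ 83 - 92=-3976988/ 43907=-90.58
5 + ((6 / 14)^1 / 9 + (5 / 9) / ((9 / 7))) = 3107 / 567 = 5.48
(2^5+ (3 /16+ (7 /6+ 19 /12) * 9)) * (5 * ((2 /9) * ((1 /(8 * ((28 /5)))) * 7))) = 22775 /2304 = 9.88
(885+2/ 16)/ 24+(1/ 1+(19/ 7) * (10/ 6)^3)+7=694871/ 12096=57.45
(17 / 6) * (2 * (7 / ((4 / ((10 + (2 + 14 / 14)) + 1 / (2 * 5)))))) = 15589 / 120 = 129.91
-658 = -658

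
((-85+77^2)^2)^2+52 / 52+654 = 1166382054257551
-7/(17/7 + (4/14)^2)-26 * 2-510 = -69469/123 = -564.79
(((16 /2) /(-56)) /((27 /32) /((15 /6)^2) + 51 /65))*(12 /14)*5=-26000 /39053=-0.67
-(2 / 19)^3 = -8 / 6859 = -0.00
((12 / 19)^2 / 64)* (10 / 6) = 15 / 1444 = 0.01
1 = 1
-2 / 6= -1 / 3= -0.33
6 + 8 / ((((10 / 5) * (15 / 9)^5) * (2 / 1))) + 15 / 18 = 131041 / 18750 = 6.99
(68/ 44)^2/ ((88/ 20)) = 1445/ 2662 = 0.54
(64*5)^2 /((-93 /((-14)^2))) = -20070400 /93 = -215810.75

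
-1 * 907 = -907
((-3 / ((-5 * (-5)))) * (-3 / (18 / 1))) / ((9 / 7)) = 7 / 450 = 0.02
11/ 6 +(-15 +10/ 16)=-301/ 24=-12.54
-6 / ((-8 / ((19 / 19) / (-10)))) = -3 / 40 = -0.08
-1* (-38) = 38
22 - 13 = 9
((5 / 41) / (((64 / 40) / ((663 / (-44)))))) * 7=-8.04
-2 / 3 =-0.67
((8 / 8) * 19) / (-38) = -1 / 2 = -0.50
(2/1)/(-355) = -2/355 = -0.01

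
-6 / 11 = -0.55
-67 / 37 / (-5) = 67 / 185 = 0.36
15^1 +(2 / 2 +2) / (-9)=44 / 3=14.67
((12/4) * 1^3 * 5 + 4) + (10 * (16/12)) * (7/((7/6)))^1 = 99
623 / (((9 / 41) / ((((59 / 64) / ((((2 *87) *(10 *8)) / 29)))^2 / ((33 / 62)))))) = 2756370673 / 140142182400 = 0.02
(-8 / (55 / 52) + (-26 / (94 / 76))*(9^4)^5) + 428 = -660647541045153509959512 / 2585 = -255569648373366928417.61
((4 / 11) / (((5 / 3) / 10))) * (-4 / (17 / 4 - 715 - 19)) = 128 / 10703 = 0.01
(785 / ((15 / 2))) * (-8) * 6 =-5024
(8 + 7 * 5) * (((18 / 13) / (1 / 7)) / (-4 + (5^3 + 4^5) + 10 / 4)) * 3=1204 / 1105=1.09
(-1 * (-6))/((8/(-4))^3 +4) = -3/2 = -1.50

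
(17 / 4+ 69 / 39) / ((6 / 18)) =939 / 52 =18.06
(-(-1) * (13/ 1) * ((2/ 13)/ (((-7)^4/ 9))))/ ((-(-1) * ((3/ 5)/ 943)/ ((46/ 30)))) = 43378/ 2401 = 18.07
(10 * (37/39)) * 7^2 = 18130/39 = 464.87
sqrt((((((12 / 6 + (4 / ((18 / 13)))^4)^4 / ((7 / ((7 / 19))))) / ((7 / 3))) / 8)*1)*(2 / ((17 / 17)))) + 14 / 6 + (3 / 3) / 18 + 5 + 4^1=205 / 18 + 5815582358*sqrt(399) / 301327047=396.90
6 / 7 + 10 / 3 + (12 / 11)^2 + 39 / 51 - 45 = -1678408 / 43197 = -38.85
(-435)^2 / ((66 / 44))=126150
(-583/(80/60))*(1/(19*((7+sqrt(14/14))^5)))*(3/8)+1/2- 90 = -1783108735/19922944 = -89.50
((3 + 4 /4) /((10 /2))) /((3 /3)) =4 /5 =0.80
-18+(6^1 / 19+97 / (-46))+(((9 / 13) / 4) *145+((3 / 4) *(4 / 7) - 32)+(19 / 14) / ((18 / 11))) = -18209257 / 715806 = -25.44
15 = 15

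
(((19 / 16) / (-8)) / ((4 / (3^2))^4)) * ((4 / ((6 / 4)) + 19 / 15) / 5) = -2451627 / 819200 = -2.99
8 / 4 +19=21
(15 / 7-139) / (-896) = 479 / 3136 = 0.15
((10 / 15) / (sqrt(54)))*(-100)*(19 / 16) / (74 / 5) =-2375*sqrt(6) / 7992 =-0.73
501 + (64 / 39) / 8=19547 / 39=501.21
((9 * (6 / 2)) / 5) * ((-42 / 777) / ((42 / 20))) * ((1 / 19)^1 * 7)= -36 / 703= -0.05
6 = 6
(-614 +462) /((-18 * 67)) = 0.13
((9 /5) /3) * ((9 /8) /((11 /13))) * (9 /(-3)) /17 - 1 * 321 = -2402133 /7480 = -321.14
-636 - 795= -1431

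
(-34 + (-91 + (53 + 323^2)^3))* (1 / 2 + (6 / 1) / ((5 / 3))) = 46629493521264563 / 10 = 4662949352126456.30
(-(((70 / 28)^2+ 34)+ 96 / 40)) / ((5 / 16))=-3412 / 25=-136.48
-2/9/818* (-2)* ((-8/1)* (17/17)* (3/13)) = -16/15951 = -0.00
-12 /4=-3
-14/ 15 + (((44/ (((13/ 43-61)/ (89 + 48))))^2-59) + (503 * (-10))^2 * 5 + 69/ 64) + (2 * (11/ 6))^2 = 13789250909135221/ 108993600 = 126514317.44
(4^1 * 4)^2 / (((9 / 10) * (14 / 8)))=10240 / 63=162.54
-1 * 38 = -38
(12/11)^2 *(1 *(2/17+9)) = 22320/2057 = 10.85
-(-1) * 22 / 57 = 22 / 57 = 0.39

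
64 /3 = 21.33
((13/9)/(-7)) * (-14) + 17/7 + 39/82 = 29927/5166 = 5.79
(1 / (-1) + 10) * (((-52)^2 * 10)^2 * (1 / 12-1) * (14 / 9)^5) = -1081399704985600 / 19683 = -54940796879.83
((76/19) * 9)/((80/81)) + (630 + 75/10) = 13479/20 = 673.95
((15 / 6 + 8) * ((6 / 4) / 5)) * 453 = 28539 / 20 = 1426.95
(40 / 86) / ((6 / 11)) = 110 / 129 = 0.85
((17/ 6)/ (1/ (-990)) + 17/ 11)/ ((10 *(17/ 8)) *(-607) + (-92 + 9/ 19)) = 2343688/ 10859871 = 0.22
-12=-12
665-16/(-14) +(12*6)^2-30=40741/7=5820.14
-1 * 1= -1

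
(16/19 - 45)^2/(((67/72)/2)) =101364624/24187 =4190.87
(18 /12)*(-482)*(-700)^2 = -354270000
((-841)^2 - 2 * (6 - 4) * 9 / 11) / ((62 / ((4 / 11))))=15560110 / 3751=4148.26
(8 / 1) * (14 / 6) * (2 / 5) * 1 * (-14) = -104.53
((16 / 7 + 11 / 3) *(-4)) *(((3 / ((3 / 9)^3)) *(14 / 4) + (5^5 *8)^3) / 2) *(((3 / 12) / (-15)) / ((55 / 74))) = 5781250000104895 / 1386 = 4171176046251.73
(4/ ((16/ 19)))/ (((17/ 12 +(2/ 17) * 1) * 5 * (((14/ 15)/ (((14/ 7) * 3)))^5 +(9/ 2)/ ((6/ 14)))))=71523101250/ 1212913886807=0.06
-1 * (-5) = 5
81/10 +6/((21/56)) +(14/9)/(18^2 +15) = 735431/30510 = 24.10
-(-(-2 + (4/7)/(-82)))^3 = -191102976/23639903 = -8.08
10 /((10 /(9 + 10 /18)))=86 /9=9.56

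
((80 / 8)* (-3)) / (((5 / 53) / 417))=-132606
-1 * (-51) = 51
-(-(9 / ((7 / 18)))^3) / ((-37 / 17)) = -72275976 / 12691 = -5695.06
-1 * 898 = -898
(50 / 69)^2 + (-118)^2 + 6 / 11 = 729269870 / 52371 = 13925.07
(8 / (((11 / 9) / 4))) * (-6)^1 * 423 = -730944 / 11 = -66449.45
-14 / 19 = -0.74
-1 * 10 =-10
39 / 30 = 13 / 10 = 1.30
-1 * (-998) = 998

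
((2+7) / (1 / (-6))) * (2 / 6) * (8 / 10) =-72 / 5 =-14.40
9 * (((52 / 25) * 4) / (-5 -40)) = -1.66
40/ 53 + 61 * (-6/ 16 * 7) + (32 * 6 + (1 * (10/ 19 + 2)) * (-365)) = -7165615/ 8056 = -889.48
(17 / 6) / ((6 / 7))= 119 / 36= 3.31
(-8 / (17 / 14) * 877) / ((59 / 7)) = -687568 / 1003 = -685.51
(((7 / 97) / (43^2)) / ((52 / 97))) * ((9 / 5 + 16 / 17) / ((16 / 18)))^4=135360441392967 / 20557765396480000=0.01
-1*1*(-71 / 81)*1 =71 / 81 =0.88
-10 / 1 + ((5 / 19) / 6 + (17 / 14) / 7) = -27323 / 2793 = -9.78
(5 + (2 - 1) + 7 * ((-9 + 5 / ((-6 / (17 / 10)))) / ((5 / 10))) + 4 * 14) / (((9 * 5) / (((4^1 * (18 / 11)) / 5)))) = -2012 / 825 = -2.44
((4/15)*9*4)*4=192/5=38.40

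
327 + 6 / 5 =1641 / 5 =328.20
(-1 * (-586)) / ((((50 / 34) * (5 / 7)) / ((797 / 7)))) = 7939714 / 125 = 63517.71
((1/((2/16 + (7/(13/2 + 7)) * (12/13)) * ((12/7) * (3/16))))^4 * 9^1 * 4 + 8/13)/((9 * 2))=16826425261897924/11922838273125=1411.28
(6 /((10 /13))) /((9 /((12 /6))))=26 /15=1.73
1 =1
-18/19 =-0.95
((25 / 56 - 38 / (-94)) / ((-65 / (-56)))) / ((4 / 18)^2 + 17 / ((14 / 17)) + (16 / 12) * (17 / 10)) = 2539026 / 79538147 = 0.03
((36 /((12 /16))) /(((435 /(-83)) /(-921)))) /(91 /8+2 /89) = 290279552 /392225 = 740.08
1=1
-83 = -83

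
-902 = -902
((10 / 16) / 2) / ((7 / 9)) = 45 / 112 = 0.40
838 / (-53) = -838 / 53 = -15.81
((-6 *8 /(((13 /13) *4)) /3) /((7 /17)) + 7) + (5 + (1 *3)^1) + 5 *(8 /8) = 72 /7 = 10.29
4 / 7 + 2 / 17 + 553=65889 / 119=553.69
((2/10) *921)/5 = 921/25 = 36.84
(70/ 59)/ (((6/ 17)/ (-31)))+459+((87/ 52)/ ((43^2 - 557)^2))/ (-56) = 305254595221465/ 860378727936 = 354.79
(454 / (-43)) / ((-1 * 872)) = 227 / 18748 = 0.01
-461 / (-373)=461 / 373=1.24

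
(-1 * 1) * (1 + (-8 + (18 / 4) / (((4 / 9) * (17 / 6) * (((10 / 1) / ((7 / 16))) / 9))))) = 5.59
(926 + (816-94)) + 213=1861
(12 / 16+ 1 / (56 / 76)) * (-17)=-1003 / 28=-35.82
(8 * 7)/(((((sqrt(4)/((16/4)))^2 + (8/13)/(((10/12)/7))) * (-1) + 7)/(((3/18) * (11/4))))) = 20020/1233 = 16.24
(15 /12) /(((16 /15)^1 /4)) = 75 /16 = 4.69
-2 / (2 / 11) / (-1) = 11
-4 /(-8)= 1 /2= 0.50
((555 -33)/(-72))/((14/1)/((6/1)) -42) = 0.18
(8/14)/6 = 2/21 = 0.10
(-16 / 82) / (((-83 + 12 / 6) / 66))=176 / 1107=0.16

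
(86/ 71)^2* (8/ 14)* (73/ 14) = 1079816/ 247009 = 4.37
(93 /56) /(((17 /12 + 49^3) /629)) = 175491 /19765270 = 0.01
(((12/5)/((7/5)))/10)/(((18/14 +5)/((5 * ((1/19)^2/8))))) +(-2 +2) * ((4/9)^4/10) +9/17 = 571875/1080112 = 0.53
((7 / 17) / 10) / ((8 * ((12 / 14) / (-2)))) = -49 / 4080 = -0.01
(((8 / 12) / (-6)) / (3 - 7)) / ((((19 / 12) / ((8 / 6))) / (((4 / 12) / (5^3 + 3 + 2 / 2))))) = 4 / 66177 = 0.00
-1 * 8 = -8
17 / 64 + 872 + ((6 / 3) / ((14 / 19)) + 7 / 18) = 3529487 / 4032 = 875.37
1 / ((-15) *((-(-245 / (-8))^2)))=0.00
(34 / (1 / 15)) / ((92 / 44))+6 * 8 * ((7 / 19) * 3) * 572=13367838 / 437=30590.02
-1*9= -9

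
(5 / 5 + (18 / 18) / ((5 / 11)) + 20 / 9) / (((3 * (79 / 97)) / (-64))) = -1514752 / 10665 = -142.03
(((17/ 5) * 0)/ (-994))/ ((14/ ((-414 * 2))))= 0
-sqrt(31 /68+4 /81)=-11 * sqrt(391) /306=-0.71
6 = 6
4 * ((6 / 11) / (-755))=-24 / 8305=-0.00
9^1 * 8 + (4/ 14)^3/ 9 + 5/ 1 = 237707/ 3087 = 77.00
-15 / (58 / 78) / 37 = -585 / 1073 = -0.55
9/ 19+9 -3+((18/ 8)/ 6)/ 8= 6.52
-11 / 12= -0.92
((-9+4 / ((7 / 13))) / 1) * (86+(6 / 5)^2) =-24046 / 175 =-137.41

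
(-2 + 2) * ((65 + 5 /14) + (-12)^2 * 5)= 0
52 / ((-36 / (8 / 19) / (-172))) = 17888 / 171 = 104.61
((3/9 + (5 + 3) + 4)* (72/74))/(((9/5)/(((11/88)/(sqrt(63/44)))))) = 5* sqrt(77)/63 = 0.70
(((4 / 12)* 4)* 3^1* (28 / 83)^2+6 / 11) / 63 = 75830 / 4774077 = 0.02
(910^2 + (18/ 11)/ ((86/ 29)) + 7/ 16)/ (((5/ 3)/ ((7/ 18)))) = 43869478009/ 227040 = 193223.56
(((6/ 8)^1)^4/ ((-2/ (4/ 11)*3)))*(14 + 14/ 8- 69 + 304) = -27081/ 5632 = -4.81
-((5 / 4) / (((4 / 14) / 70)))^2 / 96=-1500625 / 1536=-976.97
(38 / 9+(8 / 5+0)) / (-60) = -131 / 1350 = -0.10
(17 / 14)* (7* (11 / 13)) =187 / 26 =7.19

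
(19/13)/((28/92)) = 437/91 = 4.80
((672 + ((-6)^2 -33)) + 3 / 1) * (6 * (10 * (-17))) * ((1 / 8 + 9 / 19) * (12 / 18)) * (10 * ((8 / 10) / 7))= -5993520 / 19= -315448.42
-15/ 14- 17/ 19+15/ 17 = -4901/ 4522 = -1.08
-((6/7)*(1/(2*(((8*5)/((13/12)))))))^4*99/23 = -2827539/36190945280000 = -0.00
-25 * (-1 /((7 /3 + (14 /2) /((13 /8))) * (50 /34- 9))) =-0.50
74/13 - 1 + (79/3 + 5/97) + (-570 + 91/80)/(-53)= 670636147/16039920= 41.81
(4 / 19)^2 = 16 / 361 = 0.04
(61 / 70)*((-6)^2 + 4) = 34.86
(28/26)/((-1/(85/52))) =-595/338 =-1.76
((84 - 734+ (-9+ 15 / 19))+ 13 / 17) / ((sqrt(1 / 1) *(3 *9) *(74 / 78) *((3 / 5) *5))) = -102245 / 11951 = -8.56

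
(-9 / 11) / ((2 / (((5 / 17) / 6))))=-15 / 748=-0.02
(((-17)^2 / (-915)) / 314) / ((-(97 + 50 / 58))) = 8381 / 815385780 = 0.00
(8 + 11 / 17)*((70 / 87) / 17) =3430 / 8381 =0.41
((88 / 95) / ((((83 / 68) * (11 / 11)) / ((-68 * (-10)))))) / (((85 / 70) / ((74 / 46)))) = 24797696 / 36271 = 683.68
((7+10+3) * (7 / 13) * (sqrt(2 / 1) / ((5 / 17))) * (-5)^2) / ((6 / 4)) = 863.03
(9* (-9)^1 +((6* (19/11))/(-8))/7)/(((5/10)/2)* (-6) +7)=-25005/1694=-14.76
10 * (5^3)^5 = 305175781250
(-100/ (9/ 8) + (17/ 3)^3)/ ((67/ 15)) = 12565/ 603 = 20.84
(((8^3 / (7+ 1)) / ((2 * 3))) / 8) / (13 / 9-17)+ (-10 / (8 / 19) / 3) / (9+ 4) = -3793 / 5460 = -0.69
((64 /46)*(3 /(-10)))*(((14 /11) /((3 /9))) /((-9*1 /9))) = 2016 /1265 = 1.59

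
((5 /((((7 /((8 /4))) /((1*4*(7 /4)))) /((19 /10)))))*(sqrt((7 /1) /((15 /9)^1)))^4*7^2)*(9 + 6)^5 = 12471094125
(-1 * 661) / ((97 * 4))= -661 / 388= -1.70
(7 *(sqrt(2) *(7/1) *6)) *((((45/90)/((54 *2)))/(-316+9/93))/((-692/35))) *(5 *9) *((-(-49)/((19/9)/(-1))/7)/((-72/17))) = 4519025 *sqrt(2)/588609664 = 0.01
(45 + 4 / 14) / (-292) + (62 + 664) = 1483627 / 2044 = 725.84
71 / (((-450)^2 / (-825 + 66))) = -17963 / 67500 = -0.27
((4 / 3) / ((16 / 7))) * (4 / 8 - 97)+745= 688.71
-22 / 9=-2.44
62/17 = 3.65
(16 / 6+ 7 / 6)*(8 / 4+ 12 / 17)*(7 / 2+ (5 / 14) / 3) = 40204 / 1071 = 37.54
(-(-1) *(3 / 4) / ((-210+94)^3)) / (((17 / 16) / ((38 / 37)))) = -57 / 122725448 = -0.00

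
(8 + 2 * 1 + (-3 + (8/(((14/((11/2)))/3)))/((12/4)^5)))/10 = 3991/5670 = 0.70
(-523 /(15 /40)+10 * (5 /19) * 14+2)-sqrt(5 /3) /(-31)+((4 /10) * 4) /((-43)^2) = -714471634 /526965+sqrt(15) /93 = -1355.78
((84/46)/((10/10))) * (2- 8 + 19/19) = -9.13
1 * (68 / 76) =0.89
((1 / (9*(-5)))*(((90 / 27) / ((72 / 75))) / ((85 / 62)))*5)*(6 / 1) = -775 / 459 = -1.69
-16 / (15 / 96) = -512 / 5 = -102.40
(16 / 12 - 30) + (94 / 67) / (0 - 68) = -196049 / 6834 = -28.69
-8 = -8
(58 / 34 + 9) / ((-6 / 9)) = -273 / 17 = -16.06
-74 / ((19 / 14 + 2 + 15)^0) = -74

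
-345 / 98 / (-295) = 69 / 5782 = 0.01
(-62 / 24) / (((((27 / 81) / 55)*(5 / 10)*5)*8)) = -21.31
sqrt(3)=1.73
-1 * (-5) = 5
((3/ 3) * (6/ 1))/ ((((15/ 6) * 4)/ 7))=21/ 5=4.20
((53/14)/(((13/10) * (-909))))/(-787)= 265/65099853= 0.00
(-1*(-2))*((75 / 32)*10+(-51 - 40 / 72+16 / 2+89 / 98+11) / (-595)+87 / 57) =1995558431 / 39884040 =50.03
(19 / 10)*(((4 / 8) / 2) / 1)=19 / 40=0.48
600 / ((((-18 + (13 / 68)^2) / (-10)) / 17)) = 471648000 / 83063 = 5678.20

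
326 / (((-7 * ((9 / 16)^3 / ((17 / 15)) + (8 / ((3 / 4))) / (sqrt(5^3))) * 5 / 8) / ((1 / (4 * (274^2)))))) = 27925295616000 / 634640482663853533-75871134154752 * sqrt(5) / 634640482663853533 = -0.00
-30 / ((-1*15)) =2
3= 3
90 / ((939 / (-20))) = -600 / 313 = -1.92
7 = 7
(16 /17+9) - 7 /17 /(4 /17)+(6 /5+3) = 4213 /340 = 12.39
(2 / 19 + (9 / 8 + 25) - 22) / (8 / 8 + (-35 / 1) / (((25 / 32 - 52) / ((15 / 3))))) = 1053877 / 1100328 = 0.96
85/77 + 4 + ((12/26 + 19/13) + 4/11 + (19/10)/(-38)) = 146959/20020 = 7.34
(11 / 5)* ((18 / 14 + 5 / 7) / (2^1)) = 11 / 5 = 2.20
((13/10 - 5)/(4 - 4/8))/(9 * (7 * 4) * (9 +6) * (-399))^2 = -0.00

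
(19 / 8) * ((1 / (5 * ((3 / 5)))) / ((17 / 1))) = 19 / 408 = 0.05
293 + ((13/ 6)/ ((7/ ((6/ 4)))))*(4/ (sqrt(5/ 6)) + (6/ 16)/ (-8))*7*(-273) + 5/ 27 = 2313965/ 6912- 3549*sqrt(30)/ 5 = -3552.96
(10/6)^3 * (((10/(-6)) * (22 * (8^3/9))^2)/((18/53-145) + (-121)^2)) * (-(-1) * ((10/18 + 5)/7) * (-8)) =76414976000000/14435177589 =5293.66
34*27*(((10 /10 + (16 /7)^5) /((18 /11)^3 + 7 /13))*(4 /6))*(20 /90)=2507067798664 /1430830331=1752.18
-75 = -75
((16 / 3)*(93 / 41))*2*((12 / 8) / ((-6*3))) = -248 / 123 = -2.02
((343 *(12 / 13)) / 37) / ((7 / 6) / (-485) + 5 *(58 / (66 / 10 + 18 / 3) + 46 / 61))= 15343254360 / 48024402673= 0.32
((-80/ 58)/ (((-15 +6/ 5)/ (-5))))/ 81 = -1000/ 162081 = -0.01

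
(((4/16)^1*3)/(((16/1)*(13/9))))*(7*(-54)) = -5103/416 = -12.27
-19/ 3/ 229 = -19/ 687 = -0.03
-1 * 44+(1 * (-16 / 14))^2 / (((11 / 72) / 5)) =-676 / 539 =-1.25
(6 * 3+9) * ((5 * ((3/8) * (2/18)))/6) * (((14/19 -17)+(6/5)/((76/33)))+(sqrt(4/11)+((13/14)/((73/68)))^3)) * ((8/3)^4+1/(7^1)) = -11003512275815153/15333033475872+143765 * sqrt(11)/16632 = -688.97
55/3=18.33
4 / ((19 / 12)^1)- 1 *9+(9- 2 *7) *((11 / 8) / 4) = -4981 / 608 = -8.19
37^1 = 37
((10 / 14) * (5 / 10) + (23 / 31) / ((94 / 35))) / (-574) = -3230 / 2927113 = -0.00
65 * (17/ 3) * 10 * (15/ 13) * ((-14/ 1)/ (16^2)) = -14875/ 64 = -232.42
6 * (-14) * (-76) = 6384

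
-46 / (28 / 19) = -437 / 14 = -31.21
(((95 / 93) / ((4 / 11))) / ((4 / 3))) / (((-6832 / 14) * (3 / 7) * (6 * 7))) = -1045 / 4356864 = -0.00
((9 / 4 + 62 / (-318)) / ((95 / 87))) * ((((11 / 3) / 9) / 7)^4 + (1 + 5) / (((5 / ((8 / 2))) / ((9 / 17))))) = 10446637245494323 / 2184367008807900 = 4.78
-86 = -86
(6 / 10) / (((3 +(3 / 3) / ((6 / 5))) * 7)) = 18 / 805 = 0.02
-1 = -1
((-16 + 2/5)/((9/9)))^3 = -474552/125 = -3796.42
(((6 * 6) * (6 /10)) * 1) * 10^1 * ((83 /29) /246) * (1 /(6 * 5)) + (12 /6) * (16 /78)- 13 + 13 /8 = -10.88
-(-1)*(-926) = -926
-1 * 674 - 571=-1245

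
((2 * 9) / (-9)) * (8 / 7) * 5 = -80 / 7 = -11.43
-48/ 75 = -16/ 25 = -0.64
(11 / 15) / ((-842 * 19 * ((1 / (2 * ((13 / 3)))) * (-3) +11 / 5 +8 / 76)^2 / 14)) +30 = 887224301750 / 29574308223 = 30.00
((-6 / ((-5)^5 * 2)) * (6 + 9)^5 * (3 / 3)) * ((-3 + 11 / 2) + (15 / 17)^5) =6282547515 / 2839714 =2212.39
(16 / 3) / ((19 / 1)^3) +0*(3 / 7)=16 / 20577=0.00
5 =5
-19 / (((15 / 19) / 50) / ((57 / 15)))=-13718 / 3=-4572.67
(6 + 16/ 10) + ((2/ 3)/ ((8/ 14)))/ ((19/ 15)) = 8.52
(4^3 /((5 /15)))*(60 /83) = 11520 /83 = 138.80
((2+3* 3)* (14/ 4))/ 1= 77/ 2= 38.50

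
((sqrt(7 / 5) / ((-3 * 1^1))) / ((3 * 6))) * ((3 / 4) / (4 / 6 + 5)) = -sqrt(35) / 2040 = -0.00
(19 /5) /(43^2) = 19 /9245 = 0.00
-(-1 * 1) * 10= 10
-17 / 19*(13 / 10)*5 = -221 / 38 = -5.82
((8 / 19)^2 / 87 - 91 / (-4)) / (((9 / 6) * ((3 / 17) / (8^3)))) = 12439291136 / 282663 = 44007.50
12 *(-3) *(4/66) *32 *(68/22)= -26112/121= -215.80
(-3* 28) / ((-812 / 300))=900 / 29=31.03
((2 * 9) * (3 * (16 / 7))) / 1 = 864 / 7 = 123.43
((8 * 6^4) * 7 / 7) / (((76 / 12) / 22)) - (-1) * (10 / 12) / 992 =4072882271 / 113088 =36015.16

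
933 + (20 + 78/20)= 9569/10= 956.90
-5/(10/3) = -3/2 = -1.50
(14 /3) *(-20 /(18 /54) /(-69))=280 /69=4.06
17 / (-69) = -17 / 69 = -0.25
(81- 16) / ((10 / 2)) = 13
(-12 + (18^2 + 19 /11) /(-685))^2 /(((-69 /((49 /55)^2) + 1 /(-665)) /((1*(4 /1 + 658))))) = -133431135677295001 /112582814274205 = -1185.18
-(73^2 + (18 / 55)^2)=-16120549 / 3025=-5329.11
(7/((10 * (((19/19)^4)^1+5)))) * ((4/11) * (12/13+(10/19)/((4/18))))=1897/13585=0.14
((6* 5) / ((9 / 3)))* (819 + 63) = 8820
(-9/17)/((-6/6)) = 9/17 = 0.53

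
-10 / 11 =-0.91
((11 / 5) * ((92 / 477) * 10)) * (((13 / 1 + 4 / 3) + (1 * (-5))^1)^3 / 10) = 22215424 / 64395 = 344.99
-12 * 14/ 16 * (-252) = 2646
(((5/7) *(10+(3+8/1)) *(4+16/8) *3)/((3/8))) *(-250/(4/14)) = -630000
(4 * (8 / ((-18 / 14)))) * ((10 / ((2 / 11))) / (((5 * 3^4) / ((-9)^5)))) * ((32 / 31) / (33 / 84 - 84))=-178827264 / 72571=-2464.17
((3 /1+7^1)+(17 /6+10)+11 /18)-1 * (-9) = 292 /9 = 32.44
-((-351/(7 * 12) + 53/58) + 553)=-446385/812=-549.74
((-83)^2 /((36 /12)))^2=47458321 /9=5273146.78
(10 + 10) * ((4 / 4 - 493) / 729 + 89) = 429260 / 243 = 1766.50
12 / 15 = 4 / 5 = 0.80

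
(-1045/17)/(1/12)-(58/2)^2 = -26837/17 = -1578.65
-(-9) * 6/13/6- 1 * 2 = -17/13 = -1.31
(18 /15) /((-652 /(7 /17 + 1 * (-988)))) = 309 /170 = 1.82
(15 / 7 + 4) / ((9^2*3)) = 43 / 1701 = 0.03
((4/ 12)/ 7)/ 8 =1/ 168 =0.01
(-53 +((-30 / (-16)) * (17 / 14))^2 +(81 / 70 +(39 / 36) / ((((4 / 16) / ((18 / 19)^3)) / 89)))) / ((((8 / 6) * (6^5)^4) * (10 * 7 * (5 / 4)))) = 120997743479 / 183501090644361379577856000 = 0.00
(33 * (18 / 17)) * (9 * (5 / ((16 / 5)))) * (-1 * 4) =-66825 / 34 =-1965.44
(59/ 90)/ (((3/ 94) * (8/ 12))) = 2773/ 90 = 30.81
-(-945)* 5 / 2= 4725 / 2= 2362.50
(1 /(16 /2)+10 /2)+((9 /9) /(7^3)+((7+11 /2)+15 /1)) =89531 /2744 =32.63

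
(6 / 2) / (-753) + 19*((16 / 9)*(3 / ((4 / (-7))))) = -133535 / 753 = -177.34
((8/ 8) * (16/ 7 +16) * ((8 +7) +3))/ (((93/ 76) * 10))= 29184/ 1085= 26.90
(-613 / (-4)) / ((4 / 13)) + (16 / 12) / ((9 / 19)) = 216379 / 432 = 500.88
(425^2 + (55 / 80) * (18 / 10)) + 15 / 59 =852557041 / 4720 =180626.49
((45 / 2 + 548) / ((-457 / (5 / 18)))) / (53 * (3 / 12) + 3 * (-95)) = 5705 / 4470831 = 0.00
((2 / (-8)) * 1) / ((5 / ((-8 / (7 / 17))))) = 34 / 35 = 0.97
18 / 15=6 / 5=1.20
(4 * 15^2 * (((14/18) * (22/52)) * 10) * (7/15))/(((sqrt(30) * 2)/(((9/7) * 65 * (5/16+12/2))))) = 194425 * sqrt(30)/16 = 66556.85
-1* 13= -13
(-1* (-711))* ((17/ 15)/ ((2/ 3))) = 12087/ 10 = 1208.70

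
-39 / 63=-13 / 21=-0.62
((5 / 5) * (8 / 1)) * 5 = 40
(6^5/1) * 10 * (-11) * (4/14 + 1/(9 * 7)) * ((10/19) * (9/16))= -534600/7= -76371.43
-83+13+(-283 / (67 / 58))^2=269105166 / 4489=59947.69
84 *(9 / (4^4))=189 / 64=2.95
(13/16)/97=13/1552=0.01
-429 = -429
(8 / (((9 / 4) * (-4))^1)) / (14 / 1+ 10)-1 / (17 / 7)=-206 / 459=-0.45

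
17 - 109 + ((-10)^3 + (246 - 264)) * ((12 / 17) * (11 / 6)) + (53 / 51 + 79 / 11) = -786068 / 561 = -1401.19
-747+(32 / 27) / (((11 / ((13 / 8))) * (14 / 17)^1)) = -746.79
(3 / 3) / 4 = 1 / 4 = 0.25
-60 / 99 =-20 / 33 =-0.61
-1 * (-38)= 38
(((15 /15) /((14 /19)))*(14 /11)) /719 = 19 /7909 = 0.00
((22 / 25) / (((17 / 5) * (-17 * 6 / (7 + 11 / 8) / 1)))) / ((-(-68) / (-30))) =737 / 78608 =0.01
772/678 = 386/339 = 1.14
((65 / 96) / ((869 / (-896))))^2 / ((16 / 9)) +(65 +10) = 56844100 / 755161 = 75.27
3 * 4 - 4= 8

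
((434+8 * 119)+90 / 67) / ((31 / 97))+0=9016344 / 2077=4341.04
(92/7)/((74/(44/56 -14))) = -115/49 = -2.35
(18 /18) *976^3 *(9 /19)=8367427584 /19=440390925.47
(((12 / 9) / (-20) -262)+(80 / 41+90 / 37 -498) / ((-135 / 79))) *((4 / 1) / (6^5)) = 5486521 / 398121480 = 0.01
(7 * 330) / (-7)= -330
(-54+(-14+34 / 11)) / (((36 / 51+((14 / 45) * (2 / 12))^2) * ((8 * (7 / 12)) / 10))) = -474032250 / 2414863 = -196.30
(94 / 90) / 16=47 / 720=0.07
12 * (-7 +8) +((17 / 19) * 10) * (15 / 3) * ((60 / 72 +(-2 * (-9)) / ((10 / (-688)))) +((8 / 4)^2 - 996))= -5684711 / 57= -99731.77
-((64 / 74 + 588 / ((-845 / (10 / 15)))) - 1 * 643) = 20090859 / 31265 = 642.60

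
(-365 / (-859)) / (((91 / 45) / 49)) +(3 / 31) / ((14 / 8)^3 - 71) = 14971165161 / 1454289577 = 10.29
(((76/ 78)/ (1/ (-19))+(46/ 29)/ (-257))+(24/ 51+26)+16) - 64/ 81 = 3090114526/ 133416153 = 23.16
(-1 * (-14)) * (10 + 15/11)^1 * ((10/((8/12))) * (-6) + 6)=-147000/11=-13363.64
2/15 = 0.13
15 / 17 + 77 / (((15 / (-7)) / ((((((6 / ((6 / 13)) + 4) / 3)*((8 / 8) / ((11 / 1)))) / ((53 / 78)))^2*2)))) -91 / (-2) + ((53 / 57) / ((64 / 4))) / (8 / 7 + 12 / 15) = 16301363467 / 3193720640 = 5.10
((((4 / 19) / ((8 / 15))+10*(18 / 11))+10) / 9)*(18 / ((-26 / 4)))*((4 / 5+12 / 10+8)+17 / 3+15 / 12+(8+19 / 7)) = -2360035 / 10374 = -227.50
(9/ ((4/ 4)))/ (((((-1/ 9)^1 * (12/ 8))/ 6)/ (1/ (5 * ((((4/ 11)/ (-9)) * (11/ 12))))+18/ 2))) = -5832/ 5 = -1166.40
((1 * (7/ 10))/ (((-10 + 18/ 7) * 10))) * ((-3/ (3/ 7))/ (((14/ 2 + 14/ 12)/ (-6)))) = -63/ 1300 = -0.05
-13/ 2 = -6.50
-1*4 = -4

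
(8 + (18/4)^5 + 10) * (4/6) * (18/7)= 178875/56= 3194.20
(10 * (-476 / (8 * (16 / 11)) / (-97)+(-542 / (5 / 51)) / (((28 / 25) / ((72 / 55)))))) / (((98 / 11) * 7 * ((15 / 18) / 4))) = -4973.16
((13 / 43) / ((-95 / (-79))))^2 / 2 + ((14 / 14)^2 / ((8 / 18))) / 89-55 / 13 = -322342817269 / 77228477300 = -4.17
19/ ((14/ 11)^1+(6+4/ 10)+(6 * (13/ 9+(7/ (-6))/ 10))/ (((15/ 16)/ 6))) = 15675/ 48394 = 0.32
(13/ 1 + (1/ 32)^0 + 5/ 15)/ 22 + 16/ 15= 189/ 110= 1.72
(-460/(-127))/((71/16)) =7360/9017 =0.82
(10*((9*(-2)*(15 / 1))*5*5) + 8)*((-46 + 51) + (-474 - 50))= 35028348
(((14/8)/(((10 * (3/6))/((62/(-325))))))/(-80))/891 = 217/231660000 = 0.00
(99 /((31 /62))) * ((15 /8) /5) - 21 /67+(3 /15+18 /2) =83.14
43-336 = -293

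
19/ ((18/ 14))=133/ 9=14.78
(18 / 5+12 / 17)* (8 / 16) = 183 / 85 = 2.15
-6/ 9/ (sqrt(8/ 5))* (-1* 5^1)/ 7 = 5* sqrt(10)/ 42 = 0.38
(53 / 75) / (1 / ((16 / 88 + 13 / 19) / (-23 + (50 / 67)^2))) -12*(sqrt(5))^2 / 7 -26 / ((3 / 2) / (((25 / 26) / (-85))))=-1579069688513 / 187925897775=-8.40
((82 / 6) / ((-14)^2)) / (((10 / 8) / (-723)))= -9881 / 245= -40.33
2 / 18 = 1 / 9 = 0.11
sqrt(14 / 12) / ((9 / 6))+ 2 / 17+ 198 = 198.84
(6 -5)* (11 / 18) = 11 / 18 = 0.61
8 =8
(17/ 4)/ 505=17/ 2020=0.01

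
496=496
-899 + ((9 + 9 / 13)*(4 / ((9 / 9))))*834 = 408649 / 13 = 31434.54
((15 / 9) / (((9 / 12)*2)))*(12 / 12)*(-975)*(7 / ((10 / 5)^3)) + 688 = -3119 / 12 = -259.92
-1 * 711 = -711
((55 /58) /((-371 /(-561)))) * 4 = 61710 /10759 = 5.74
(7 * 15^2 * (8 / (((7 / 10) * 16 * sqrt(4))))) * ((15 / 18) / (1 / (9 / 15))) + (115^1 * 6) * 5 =3731.25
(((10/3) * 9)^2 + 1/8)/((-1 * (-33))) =27.28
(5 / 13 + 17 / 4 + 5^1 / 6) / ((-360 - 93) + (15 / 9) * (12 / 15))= -853 / 70460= -0.01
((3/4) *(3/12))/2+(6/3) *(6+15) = 42.09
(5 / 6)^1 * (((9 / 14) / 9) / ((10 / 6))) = 1 / 28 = 0.04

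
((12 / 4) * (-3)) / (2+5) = -9 / 7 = -1.29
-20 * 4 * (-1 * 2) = 160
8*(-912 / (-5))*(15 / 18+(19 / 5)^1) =169024 / 25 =6760.96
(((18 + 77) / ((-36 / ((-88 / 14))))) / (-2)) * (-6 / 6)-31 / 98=3518 / 441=7.98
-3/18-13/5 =-83/30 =-2.77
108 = 108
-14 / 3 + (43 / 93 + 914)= 84611 / 93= 909.80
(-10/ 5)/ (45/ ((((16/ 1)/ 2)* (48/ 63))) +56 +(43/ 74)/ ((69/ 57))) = -217856/ 6956451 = -0.03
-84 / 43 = -1.95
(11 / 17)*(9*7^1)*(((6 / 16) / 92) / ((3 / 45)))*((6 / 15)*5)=31185 / 6256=4.98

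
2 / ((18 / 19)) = 19 / 9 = 2.11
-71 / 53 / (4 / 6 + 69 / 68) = -14484 / 18179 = -0.80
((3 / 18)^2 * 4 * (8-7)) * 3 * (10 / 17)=10 / 51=0.20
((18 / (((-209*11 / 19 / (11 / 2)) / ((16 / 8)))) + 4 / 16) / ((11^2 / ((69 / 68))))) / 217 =-0.00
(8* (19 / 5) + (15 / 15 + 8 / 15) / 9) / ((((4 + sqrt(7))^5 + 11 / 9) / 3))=240880609 / 30334610 -90963207* sqrt(7) / 30334610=0.01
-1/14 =-0.07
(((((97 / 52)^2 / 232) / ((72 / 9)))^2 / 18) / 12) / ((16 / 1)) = 88529281 / 87044844165267456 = 0.00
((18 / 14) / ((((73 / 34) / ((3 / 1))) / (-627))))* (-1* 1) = 575586 / 511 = 1126.39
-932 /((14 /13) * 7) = -6058 /49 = -123.63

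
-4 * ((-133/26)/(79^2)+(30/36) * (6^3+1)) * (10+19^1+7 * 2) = -7570485916/243399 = -31103.19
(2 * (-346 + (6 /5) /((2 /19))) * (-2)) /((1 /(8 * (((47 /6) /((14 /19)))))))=1707416 /15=113827.73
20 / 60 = 0.33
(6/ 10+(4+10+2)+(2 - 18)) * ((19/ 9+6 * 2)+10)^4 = 2217373921/ 10935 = 202777.68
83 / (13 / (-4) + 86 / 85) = -37.08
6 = 6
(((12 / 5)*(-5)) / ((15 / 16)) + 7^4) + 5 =11966 / 5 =2393.20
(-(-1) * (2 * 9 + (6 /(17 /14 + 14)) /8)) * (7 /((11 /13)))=21203 /142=149.32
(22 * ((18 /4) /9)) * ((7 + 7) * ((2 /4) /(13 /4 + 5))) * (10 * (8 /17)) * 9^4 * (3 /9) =96056.47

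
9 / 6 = 1.50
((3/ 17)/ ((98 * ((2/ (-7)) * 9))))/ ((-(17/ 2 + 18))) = 0.00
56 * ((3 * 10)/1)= 1680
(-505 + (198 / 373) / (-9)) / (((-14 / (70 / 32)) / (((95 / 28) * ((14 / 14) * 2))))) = 89483825 / 167104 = 535.50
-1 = -1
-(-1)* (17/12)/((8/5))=85/96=0.89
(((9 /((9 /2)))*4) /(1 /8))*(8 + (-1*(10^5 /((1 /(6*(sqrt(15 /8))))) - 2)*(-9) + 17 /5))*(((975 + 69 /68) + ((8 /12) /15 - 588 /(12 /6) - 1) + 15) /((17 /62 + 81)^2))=-1440998803904 /32374189275 + 3929996737920000*sqrt(30) /431655857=49867177.94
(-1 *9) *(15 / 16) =-135 / 16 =-8.44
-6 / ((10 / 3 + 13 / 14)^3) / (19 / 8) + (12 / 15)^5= 100473555584 / 340535753125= 0.30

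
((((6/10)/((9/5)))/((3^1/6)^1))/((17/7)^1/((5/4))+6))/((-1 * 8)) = -35/3336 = -0.01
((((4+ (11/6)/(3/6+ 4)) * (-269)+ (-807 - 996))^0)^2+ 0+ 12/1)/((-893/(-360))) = 4680/893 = 5.24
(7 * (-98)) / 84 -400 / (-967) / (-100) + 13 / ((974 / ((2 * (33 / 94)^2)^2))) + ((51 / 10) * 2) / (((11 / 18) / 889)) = 44984547938457923387 / 3033337947616680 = 14830.05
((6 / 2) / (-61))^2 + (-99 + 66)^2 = 1089.00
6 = 6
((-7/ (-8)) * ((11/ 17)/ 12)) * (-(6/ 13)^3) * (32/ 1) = -5544/ 37349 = -0.15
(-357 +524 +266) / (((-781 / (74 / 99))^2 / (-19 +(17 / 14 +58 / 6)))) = -36752174 / 11412980271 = -0.00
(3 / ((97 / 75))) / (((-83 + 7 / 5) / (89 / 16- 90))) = 506625 / 211072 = 2.40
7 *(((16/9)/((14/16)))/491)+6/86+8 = 1538897/190017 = 8.10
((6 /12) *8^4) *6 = 12288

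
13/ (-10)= -1.30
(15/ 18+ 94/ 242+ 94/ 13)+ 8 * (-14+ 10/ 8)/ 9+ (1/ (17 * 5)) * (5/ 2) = -2.85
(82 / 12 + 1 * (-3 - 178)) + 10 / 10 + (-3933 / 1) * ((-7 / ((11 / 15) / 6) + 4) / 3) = 4598047 / 66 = 69667.38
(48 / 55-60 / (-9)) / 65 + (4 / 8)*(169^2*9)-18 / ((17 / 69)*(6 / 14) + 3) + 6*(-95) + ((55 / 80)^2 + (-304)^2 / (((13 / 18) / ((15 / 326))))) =299482350941491 / 2237664000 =133837.05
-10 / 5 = -2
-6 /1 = -6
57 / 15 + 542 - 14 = 2659 / 5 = 531.80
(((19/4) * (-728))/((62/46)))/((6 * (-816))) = 39767/75888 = 0.52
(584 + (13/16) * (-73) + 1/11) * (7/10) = 646527/1760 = 367.34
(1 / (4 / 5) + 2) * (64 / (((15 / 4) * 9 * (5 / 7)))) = 5824 / 675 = 8.63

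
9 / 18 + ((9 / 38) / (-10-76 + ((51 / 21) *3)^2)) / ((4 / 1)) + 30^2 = 220780547 / 245176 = 900.50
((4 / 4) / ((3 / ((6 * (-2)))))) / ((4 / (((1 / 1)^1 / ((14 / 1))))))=-0.07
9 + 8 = 17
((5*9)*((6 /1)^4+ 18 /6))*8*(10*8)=37411200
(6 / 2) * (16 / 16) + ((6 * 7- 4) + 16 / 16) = 42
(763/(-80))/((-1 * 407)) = 763/32560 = 0.02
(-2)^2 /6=2 /3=0.67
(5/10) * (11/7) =11/14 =0.79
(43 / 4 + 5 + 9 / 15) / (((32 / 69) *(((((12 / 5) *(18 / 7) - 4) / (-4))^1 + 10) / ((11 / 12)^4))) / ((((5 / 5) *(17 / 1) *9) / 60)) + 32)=13103680359 / 27598664320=0.47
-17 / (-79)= 17 / 79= 0.22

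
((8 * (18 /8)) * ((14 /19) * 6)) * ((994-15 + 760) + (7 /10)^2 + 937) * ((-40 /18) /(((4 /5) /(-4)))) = 44965032 /19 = 2366580.63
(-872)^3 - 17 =-663054865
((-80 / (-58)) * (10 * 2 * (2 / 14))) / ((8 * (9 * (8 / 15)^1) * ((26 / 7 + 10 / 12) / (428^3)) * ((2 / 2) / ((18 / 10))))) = 17640619200 / 5539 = 3184802.17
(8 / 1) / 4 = 2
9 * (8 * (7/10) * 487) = 24544.80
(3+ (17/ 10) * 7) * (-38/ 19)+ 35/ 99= -14576/ 495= -29.45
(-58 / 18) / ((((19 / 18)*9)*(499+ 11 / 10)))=-580 / 855171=-0.00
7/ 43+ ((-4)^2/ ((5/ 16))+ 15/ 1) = 14268/ 215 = 66.36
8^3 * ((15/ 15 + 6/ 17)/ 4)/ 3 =2944/ 51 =57.73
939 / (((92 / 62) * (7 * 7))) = 29109 / 2254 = 12.91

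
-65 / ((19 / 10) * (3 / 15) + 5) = -12.08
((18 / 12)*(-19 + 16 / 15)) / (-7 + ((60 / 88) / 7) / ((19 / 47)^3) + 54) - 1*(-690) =176507544683 / 256013935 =689.45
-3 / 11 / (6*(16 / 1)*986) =-1 / 347072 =-0.00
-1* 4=-4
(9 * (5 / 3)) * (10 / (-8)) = -75 / 4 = -18.75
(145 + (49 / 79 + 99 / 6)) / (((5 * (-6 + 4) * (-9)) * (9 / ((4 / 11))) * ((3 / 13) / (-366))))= -8125078 / 70389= -115.43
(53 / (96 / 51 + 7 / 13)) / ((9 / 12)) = 29.19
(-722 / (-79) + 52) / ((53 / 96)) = 463680 / 4187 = 110.74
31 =31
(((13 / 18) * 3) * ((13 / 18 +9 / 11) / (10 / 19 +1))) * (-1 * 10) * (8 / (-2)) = 753350 / 8613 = 87.47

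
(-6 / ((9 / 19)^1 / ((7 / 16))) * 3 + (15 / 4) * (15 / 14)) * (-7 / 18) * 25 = 122.57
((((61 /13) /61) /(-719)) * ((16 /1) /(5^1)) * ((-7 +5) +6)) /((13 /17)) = -1088 /607555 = -0.00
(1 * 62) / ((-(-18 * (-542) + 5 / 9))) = -558 / 87809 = -0.01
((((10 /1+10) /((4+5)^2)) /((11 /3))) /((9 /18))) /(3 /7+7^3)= 70 /178497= 0.00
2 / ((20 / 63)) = 63 / 10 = 6.30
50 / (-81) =-50 / 81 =-0.62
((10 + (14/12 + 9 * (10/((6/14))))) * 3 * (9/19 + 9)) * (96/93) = 3821760/589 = 6488.56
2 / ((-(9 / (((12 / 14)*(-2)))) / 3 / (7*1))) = 8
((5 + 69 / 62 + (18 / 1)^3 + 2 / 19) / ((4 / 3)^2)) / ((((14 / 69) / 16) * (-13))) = -4270878441 / 214396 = -19920.51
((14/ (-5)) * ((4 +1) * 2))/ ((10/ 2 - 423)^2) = -7/ 43681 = -0.00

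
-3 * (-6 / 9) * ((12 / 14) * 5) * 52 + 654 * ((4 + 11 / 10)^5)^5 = 11191806558757325331191347479824270561994613539 / 35000000000000000000000000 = 319765901678780723748.32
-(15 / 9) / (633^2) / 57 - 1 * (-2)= 137035633 / 68517819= 2.00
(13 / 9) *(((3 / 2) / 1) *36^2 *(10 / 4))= 7020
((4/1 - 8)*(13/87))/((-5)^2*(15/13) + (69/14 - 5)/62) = -586768/28317369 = -0.02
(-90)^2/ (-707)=-8100/ 707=-11.46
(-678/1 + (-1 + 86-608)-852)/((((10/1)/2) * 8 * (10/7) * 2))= -17.96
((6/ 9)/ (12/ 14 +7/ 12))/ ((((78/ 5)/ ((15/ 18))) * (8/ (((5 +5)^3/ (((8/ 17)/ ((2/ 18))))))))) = 371875/ 509652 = 0.73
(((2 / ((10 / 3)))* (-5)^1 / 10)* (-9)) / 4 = 27 / 40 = 0.68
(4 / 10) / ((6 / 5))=1 / 3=0.33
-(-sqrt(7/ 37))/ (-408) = -sqrt(259)/ 15096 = -0.00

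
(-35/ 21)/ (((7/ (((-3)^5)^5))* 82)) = 1412147682405/ 574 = 2460187600.01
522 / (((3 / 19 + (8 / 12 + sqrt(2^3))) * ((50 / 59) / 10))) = -82507842 / 118915 + 200125404 * sqrt(2) / 118915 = 1686.18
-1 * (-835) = 835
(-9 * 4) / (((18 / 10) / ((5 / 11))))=-100 / 11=-9.09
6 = 6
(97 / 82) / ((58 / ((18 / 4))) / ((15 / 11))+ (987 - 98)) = 13095 / 9945862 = 0.00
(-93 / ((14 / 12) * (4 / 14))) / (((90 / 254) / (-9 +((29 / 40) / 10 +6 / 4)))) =11696827 / 2000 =5848.41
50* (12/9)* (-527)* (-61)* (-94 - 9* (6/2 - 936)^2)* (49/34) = -72593647220500/3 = -24197882406833.33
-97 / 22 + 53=1069 / 22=48.59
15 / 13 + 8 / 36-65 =-7444 / 117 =-63.62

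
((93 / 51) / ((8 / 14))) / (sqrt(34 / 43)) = 217 * sqrt(1462) / 2312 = 3.59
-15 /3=-5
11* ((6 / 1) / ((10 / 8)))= 264 / 5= 52.80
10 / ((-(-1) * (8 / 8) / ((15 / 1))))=150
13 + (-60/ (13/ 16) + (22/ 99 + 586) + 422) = 110843/ 117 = 947.38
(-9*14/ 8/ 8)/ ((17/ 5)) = -315/ 544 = -0.58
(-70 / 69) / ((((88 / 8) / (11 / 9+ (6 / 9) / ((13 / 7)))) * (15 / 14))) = -36260 / 266409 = -0.14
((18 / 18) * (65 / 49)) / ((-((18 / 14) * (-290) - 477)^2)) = -65 / 35390601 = -0.00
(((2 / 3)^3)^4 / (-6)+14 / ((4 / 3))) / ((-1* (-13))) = 33476687 / 41452398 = 0.81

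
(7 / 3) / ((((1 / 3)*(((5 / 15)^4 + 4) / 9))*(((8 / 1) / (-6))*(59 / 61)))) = -933849 / 76700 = -12.18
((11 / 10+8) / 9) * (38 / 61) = 1729 / 2745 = 0.63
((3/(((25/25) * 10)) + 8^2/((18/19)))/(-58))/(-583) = 6107/3043260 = 0.00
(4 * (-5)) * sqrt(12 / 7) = -40 * sqrt(21) / 7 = -26.19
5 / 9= 0.56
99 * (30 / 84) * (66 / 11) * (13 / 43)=19305 / 301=64.14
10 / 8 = 5 / 4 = 1.25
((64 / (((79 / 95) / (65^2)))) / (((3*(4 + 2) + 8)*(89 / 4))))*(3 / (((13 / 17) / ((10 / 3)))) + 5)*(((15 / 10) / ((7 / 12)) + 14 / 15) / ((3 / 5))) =26289920000 / 442953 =59351.49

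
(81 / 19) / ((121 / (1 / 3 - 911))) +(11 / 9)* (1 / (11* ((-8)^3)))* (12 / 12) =-339906811 / 10593792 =-32.09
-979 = -979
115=115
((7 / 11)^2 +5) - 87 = -9873 / 121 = -81.60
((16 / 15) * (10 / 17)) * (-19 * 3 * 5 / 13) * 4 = -12160 / 221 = -55.02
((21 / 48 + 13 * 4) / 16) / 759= 839 / 194304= 0.00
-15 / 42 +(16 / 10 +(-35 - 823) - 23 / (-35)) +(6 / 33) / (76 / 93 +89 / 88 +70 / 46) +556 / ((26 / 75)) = 12261317113 / 16396510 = 747.80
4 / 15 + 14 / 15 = 6 / 5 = 1.20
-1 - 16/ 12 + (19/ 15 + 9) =119/ 15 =7.93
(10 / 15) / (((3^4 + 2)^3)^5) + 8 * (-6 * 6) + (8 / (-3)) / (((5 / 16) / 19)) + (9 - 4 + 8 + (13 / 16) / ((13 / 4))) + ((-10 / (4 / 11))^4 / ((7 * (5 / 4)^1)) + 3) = 138889561875949233890149494703235549 / 2139141089920303992008945469745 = 64927.72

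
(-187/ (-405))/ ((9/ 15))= 187/ 243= 0.77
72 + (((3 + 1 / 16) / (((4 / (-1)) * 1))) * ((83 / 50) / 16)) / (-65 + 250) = 681979933 / 9472000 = 72.00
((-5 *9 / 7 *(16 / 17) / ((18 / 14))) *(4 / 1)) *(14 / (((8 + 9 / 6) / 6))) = -53760 / 323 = -166.44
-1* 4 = -4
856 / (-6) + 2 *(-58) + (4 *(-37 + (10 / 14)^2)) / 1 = -59480 / 147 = -404.63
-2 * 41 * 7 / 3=-574 / 3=-191.33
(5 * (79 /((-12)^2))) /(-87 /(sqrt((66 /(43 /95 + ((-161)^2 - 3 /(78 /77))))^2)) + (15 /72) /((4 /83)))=-10732150 /133654075899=-0.00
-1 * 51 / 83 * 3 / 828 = -17 / 7636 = -0.00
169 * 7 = 1183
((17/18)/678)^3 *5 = 24565/1817634665664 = 0.00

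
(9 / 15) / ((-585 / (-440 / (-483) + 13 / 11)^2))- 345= -9495306704536 / 27522269775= -345.00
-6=-6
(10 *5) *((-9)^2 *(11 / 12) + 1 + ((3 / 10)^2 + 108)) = 9167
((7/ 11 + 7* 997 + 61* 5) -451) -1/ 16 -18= 1199541/ 176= 6815.57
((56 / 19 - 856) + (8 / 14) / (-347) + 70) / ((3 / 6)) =-1566.11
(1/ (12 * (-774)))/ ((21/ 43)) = -1/ 4536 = -0.00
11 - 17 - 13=-19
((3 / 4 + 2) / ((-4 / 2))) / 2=-11 / 16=-0.69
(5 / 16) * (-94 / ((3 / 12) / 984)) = -115620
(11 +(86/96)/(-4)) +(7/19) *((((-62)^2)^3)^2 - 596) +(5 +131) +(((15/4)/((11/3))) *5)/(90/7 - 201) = 20939039110912551867738957091/17616192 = 1188624596672910460316.22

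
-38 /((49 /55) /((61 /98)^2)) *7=-3888445 /33614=-115.68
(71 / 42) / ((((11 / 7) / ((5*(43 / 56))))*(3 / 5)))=76325 / 11088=6.88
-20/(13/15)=-300/13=-23.08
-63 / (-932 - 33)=63 / 965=0.07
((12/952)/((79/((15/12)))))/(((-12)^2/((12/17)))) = 0.00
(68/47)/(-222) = -34/5217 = -0.01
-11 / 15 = -0.73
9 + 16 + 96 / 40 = 137 / 5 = 27.40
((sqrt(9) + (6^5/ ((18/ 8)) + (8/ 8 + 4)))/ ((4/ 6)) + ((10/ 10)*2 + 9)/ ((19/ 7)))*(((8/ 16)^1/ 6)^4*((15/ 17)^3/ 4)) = 12350125/ 286761984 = 0.04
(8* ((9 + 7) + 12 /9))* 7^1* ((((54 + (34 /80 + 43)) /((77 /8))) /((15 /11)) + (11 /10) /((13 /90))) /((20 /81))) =7389792 /125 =59118.34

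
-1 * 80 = -80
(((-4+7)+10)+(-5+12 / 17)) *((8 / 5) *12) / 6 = 2368 / 85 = 27.86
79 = 79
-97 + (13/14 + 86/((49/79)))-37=547/98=5.58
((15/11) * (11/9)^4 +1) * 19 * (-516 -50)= -43478.22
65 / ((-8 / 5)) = -325 / 8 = -40.62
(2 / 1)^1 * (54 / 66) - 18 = -180 / 11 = -16.36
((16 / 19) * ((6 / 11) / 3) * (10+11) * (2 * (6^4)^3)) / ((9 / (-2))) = -650132324352 / 209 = -3110680977.76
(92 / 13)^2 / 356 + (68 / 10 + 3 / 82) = 43027483 / 6166810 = 6.98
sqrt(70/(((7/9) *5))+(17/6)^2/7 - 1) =sqrt(32011)/42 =4.26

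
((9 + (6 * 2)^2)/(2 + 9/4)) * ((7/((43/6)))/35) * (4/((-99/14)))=-1344/2365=-0.57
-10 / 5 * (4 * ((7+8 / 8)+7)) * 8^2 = -7680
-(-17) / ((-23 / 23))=-17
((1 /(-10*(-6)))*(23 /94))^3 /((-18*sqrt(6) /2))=-12167*sqrt(6) /9687931776000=-0.00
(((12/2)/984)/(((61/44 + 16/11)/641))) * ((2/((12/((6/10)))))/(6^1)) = 7051/307500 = 0.02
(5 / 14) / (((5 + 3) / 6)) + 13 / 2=379 / 56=6.77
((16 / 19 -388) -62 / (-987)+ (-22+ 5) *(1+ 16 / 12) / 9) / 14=-66076615 / 2362878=-27.96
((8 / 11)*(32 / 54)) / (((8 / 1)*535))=16 / 158895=0.00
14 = 14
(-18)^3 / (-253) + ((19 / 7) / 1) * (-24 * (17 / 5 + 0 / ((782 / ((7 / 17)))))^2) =-32320752 / 44275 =-730.00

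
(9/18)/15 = 1/30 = 0.03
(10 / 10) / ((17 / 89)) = 89 / 17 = 5.24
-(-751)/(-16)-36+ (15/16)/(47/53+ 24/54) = -83549/1016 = -82.23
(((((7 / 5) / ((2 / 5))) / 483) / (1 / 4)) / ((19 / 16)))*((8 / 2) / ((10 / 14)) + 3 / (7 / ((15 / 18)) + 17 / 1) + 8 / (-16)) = 35344 / 277495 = 0.13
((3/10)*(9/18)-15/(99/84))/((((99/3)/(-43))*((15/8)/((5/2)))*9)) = 118981/49005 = 2.43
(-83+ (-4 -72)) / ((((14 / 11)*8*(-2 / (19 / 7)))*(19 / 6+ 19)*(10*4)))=5247 / 219520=0.02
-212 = -212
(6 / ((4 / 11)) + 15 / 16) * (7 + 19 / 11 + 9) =54405 / 176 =309.12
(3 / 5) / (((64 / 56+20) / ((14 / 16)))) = 147 / 5920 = 0.02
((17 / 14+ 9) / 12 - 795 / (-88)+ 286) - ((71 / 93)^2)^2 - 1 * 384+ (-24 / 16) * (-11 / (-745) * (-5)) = -75820090574716 / 858240071073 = -88.34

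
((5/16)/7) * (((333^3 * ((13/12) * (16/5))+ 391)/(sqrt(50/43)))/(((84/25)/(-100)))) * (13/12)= -1040086552375 * sqrt(86)/56448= -170871702.97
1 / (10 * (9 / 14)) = 7 / 45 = 0.16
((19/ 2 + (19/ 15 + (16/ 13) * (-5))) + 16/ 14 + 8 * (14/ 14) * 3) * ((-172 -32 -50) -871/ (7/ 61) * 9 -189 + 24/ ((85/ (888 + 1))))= -1655506119692/ 812175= -2038361.34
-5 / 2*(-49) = 245 / 2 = 122.50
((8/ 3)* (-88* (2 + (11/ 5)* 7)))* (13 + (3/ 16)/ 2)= -267322/ 5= -53464.40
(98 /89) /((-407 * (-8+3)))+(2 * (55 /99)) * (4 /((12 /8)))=2.96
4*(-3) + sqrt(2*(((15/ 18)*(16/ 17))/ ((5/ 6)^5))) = -10.02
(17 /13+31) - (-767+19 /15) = 155618 /195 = 798.04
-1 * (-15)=15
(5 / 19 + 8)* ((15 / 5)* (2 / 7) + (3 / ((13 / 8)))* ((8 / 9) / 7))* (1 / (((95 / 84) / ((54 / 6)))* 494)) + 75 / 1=435531273 / 5795855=75.15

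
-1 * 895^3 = -716917375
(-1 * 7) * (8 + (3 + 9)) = -140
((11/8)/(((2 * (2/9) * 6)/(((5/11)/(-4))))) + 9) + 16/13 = 33853/3328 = 10.17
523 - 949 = -426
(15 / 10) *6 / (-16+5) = -9 / 11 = -0.82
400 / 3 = 133.33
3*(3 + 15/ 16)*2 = 189/ 8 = 23.62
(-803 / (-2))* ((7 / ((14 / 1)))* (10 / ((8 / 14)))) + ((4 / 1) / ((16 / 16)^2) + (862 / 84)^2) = 12779939 / 3528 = 3622.43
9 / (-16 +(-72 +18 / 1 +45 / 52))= -468 / 3595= -0.13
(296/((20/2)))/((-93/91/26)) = -350168/465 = -753.05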